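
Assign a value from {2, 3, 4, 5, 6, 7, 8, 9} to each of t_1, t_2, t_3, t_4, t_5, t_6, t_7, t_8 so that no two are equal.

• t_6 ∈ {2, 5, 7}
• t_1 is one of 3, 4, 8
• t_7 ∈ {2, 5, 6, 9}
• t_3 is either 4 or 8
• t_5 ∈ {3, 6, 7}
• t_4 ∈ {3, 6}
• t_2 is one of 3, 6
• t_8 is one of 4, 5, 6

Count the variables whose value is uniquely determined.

4

The 8 variables together cover exactly {2, 3, 4, 5, 6, 7, 8, 9} — 8 values for 8 variables — and 9 appears only in t_7's list, so t_7 = 9.
The 7 still-open variables draw from only 7 values {2, 3, 4, 5, 6, 7, 8}, so each is used; only t_6 can be 2, hence t_6 = 2.
Among the 6 still-open variables, 5 fits only t_8 (and all 6 values in {3, 4, 5, 6, 7, 8} must be used), so t_8 = 5.
The 5 still-open variables draw from only 5 values {3, 4, 6, 7, 8}, so each is used; only t_5 can be 7, hence t_5 = 7.
t_2 and t_4 share exactly the 2 values {3, 6}; by pigeonhole those values go to them, so strike 3, 6 from t_1.
Determined: t_5=7, t_6=2, t_7=9, t_8=5. The other variables each still have more than one consistent value. That makes 4.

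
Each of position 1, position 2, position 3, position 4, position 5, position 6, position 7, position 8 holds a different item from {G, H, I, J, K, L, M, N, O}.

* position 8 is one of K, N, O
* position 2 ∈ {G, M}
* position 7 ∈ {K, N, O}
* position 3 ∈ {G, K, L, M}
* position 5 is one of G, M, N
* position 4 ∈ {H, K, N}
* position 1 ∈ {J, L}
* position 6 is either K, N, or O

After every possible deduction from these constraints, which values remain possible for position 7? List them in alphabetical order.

Among the 8 variables, H fits only position 4 (and all 8 values in {G, H, J, K, L, M, N, O} must be used), so position 4 = H.
The 7 still-open variables together cover exactly {G, J, K, L, M, N, O} — 7 values for 7 variables — and J appears only in position 1's list, so position 1 = J.
The 6 still-open variables draw from only 6 values {G, K, L, M, N, O}, so each is used; only position 3 can be L, hence position 3 = L.
The 3 variables position 6, position 7, position 8 are confined to {K, N, O}, which locks those values in; drop them from position 5.
No further eliminations apply; position 7 can still be any of K, N, O.

K, N, O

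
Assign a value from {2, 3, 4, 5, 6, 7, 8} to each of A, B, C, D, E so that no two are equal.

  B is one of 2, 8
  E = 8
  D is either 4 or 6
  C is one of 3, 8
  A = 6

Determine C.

3

A's domain is down to {6}, so A = 6. Strike 6 from D.
That leaves D = 4.
That leaves E = 8. Eliminate 8 elsewhere: B, C.
So C = 3.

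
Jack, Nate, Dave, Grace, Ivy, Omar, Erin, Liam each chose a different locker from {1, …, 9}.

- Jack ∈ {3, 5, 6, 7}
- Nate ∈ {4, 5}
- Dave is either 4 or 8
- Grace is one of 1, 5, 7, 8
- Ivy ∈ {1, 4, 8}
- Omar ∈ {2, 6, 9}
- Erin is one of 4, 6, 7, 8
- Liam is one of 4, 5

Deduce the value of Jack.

Nate and Liam between them cover only {4, 5} — a naked pair. Remove those values from Jack, Dave, Grace, Ivy, Erin.
Dave's domain is down to {8}, so Dave = 8. So Grace, Ivy, Erin can't be 8.
Ivy has just one choice, so Ivy = 1. So Grace can't be 1.
Grace's domain is down to {7}, so Grace = 7. Remove 7 from Jack, Erin.
That leaves Erin = 6. Strike 6 from Jack, Omar.
So Jack = 3.

3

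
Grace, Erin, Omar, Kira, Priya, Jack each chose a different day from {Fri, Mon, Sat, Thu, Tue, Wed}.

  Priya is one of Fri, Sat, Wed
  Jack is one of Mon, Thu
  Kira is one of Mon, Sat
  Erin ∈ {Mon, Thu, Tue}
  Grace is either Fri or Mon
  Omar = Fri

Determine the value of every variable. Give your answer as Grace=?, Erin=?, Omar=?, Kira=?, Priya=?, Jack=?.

Omar must be Fri (only option left). Remove Fri from Grace, Priya.
Grace must be Mon (only option left). So Erin, Kira, Jack can't be Mon.
That leaves Kira = Sat. Remove Sat from Priya.
That leaves Priya = Wed.
Jack's domain is down to {Thu}, so Jack = Thu. Strike Thu from Erin.
Erin has just one choice, so Erin = Tue.

Grace=Mon, Erin=Tue, Omar=Fri, Kira=Sat, Priya=Wed, Jack=Thu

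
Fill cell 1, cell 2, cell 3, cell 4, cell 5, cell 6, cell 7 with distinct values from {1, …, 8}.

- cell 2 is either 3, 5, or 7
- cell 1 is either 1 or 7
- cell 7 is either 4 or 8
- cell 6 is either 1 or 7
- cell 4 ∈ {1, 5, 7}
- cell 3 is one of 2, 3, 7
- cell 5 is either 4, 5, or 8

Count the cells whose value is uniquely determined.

The 7 variables together cover exactly {1, 2, 3, 4, 5, 7, 8} — 7 values for 7 variables — and 2 appears only in cell 3's list, so cell 3 = 2.
The 6 still-open variables draw from only 6 values {1, 3, 4, 5, 7, 8}, so each is used; only cell 2 can be 3, hence cell 2 = 3.
cell 1 and cell 6 share exactly the 2 values {1, 7}; by pigeonhole those values go to them, so strike 1, 7 from cell 4.
cell 4 has just one choice, so cell 4 = 5. Remove 5 from cell 5.
Determined: cell 2=3, cell 3=2, cell 4=5. The other cells each still have more than one consistent value. That makes 3.

3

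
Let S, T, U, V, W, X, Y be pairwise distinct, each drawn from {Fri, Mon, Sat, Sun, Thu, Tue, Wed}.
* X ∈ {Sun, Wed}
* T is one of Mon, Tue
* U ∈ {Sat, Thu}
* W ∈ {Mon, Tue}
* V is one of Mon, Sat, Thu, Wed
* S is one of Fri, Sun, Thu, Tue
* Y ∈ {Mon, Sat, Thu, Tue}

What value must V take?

Wed

Among the 7 variables, Fri fits only S (and all 7 values in {Fri, Mon, Sat, Sun, Thu, Tue, Wed} must be used), so S = Fri.
The 6 still-open variables draw from only 6 values {Mon, Sat, Sun, Thu, Tue, Wed}, so each is used; only X can be Sun, hence X = Sun.
The 5 still-open variables draw from only 5 values {Mon, Sat, Thu, Tue, Wed}, so each is used; only V can be Wed, hence V = Wed.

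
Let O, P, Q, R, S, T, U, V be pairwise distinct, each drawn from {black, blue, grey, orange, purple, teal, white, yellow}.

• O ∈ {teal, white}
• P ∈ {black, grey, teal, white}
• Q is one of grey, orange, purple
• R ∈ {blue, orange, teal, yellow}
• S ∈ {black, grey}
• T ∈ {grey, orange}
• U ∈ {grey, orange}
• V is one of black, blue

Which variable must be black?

S

The 8 variables together cover exactly {black, blue, grey, orange, purple, teal, white, yellow} — 8 values for 8 variables — and purple appears only in Q's list, so Q = purple.
Among the 7 still-open variables, yellow fits only R (and all 7 values in {black, blue, grey, orange, teal, white, yellow} must be used), so R = yellow.
The 6 still-open variables draw from only 6 values {black, blue, grey, orange, teal, white}, so each is used; only V can be blue, hence V = blue.
The 2 variables T and U are confined to {grey, orange}, which locks those values in; drop them from P, S.
So black goes to S.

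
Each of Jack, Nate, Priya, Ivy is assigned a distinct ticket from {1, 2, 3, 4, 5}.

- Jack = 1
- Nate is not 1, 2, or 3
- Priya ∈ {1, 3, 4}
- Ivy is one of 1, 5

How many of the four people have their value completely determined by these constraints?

Jack's domain is down to {1}, so Jack = 1. So Priya, Ivy can't be 1.
Ivy's domain is down to {5}, so Ivy = 5. Eliminate 5 elsewhere: Nate.
Nate has just one choice, so Nate = 4. So Priya can't be 4.
Priya has just one choice, so Priya = 3.
Every person is fixed: Jack=1, Nate=4, Priya=3, Ivy=5. That makes 4.

4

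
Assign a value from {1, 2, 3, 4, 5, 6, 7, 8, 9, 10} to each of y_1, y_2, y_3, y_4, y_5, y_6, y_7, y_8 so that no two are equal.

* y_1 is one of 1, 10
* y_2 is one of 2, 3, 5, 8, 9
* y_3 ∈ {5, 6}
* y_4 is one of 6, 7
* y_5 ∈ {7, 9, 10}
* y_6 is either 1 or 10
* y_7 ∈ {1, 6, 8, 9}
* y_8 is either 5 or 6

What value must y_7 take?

8

y_1 and y_6 share exactly the 2 values {1, 10}; by pigeonhole those values go to them, so strike 1, 10 from y_5, y_7.
y_3 and y_8 between them cover only {5, 6} — a naked pair. Remove those values from y_2, y_4, y_7.
y_4's domain is down to {7}, so y_4 = 7. So y_5 can't be 7.
y_5 must be 9 (only option left). Eliminate 9 elsewhere: y_2, y_7.
So y_7 = 8.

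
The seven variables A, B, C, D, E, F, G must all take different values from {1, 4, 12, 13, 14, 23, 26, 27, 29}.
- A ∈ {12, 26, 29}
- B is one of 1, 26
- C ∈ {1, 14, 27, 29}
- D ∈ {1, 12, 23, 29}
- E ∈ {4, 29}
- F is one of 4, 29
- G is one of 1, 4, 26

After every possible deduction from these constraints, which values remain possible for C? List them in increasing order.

14, 27

E and F share exactly the 2 values {4, 29}; by pigeonhole those values go to them, so strike 4, 29 from A, C, D, G.
B and G between them cover only {1, 26} — a naked pair. Remove those values from A, C, D.
That leaves A = 12. So D can't be 12.
D's domain is down to {23}, so D = 23.
No further eliminations apply; C can still be any of 14, 27.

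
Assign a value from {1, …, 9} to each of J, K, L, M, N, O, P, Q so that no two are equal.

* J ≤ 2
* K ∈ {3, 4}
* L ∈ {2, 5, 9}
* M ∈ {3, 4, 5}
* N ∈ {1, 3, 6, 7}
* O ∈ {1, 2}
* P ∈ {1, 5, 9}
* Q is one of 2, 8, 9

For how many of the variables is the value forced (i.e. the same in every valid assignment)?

1

J and O share exactly the 2 values {1, 2}; by pigeonhole those values go to them, so strike 1, 2 from L, N, P, Q.
The 2 variables L and P are confined to {5, 9}, which locks those values in; drop them from M, Q.
Q's domain is down to {8}, so Q = 8.
K and M share exactly the 2 values {3, 4}; by pigeonhole those values go to them, so strike 3, 4 from N.
Determined: Q=8. The other variables each still have more than one consistent value. That makes 1.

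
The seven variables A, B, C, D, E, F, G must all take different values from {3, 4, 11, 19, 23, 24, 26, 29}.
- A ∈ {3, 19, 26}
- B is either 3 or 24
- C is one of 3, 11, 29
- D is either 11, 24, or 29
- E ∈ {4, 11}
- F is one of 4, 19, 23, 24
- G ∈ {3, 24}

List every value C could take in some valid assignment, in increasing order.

11, 29

The 2 variables B and G are confined to {3, 24}, which locks those values in; drop them from A, C, D, F.
C and D share exactly the 2 values {11, 29}; by pigeonhole those values go to them, so strike 11, 29 from E.
E must be 4 (only option left). Remove 4 from F.
No further eliminations apply; C can still be any of 11, 29.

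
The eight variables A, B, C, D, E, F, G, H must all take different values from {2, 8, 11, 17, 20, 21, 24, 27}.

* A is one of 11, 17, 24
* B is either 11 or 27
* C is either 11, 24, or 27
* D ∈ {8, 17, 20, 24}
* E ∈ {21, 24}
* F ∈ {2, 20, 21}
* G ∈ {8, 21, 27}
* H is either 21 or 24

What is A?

17

The 8 variables draw from only 8 values {2, 8, 11, 17, 20, 21, 24, 27}, so each is used; only F can be 2, hence F = 2.
Among the 7 still-open variables, 20 fits only D (and all 7 values in {8, 11, 17, 20, 21, 24, 27} must be used), so D = 20.
The 6 still-open variables together cover exactly {8, 11, 17, 21, 24, 27} — 6 values for 6 variables — and 8 appears only in G's list, so G = 8.
The 5 still-open variables draw from only 5 values {11, 17, 21, 24, 27}, so each is used; only A can be 17, hence A = 17.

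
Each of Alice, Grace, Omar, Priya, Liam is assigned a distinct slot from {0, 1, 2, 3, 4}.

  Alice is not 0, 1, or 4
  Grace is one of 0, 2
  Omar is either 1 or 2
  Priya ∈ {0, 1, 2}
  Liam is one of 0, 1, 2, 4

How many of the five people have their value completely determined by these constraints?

Among the 5 variables, 3 fits only Alice (and all 5 values in {0, 1, 2, 3, 4} must be used), so Alice = 3.
Among the 4 still-open variables, 4 fits only Liam (and all 4 values in {0, 1, 2, 4} must be used), so Liam = 4.
Determined: Alice=3, Liam=4. The other people each still have more than one consistent value. That makes 2.

2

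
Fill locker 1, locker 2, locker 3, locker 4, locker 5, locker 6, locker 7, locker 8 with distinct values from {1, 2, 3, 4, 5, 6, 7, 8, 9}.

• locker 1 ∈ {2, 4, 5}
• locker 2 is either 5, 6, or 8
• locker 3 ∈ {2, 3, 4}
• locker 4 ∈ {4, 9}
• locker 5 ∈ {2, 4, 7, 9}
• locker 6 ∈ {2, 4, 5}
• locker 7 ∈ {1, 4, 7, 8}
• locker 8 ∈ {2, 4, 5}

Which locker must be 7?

locker 1, locker 6, locker 8 share exactly the 3 values {2, 4, 5}; by pigeonhole those values go to them, so strike 2, 4, 5 from locker 2, locker 3, locker 4, locker 5, locker 7.
locker 3 has just one choice, so locker 3 = 3.
locker 4 has just one choice, so locker 4 = 9. Strike 9 from locker 5.
So 7 goes to locker 5.

locker 5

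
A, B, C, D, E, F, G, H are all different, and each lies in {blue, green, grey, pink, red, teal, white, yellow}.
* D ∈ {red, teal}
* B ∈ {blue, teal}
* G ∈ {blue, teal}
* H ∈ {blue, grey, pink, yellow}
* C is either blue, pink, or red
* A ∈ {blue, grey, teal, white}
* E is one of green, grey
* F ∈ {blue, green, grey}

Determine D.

red

The 8 variables together cover exactly {blue, green, grey, pink, red, teal, white, yellow} — 8 values for 8 variables — and white appears only in A's list, so A = white.
Among the 7 still-open variables, yellow fits only H (and all 7 values in {blue, green, grey, pink, red, teal, yellow} must be used), so H = yellow.
Among the 6 still-open variables, pink fits only C (and all 6 values in {blue, green, grey, pink, red, teal} must be used), so C = pink.
The 5 still-open variables together cover exactly {blue, green, grey, red, teal} — 5 values for 5 variables — and red appears only in D's list, so D = red.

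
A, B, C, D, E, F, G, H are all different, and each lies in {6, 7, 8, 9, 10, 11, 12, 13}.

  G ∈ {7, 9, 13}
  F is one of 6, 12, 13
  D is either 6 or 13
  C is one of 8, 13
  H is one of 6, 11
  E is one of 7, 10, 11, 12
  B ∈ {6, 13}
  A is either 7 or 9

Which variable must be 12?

F

The 8 variables draw from only 8 values {6, 7, 8, 9, 10, 11, 12, 13}, so each is used; only C can be 8, hence C = 8.
The 7 still-open variables draw from only 7 values {6, 7, 9, 10, 11, 12, 13}, so each is used; only E can be 10, hence E = 10.
The 6 still-open variables together cover exactly {6, 7, 9, 11, 12, 13} — 6 values for 6 variables — and 11 appears only in H's list, so H = 11.
Among the 5 still-open variables, 12 fits only F (and all 5 values in {6, 7, 9, 12, 13} must be used), so F = 12.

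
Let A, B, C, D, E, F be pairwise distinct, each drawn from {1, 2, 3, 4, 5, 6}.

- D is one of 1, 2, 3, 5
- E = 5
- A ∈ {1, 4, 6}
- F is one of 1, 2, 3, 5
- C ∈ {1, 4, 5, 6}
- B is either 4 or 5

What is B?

E's domain is down to {5}, so E = 5. So B, C, D, F can't be 5.
So B = 4.

4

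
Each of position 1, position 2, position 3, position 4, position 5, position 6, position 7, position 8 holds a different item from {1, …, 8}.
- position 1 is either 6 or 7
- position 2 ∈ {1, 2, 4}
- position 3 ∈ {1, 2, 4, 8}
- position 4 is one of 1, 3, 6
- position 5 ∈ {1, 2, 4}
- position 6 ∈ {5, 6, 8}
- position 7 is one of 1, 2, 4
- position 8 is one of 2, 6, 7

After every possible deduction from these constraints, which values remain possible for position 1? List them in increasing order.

The 8 variables together cover exactly {1, 2, 3, 4, 5, 6, 7, 8} — 8 values for 8 variables — and 3 appears only in position 4's list, so position 4 = 3.
The 7 still-open variables together cover exactly {1, 2, 4, 5, 6, 7, 8} — 7 values for 7 variables — and 5 appears only in position 6's list, so position 6 = 5.
The 6 still-open variables draw from only 6 values {1, 2, 4, 6, 7, 8}, so each is used; only position 3 can be 8, hence position 3 = 8.
The 3 variables position 2, position 5, position 7 are confined to {1, 2, 4}, which locks those values in; drop them from position 8.
No further eliminations apply; position 1 can still be any of 6, 7.

6, 7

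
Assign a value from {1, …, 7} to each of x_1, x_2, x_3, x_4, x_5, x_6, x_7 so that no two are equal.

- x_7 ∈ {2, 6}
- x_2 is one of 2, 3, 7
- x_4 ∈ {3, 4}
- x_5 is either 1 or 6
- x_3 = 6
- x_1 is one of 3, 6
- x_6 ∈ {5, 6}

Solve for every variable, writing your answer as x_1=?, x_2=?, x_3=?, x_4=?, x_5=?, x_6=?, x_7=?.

x_1=3, x_2=7, x_3=6, x_4=4, x_5=1, x_6=5, x_7=2

x_3 has just one choice, so x_3 = 6. Remove 6 from x_1, x_5, x_6, x_7.
That leaves x_5 = 1.
x_6 has just one choice, so x_6 = 5.
That leaves x_7 = 2. Strike 2 from x_2.
x_1 must be 3 (only option left). Remove 3 from x_2, x_4.
x_2 has just one choice, so x_2 = 7.
x_4 has just one choice, so x_4 = 4.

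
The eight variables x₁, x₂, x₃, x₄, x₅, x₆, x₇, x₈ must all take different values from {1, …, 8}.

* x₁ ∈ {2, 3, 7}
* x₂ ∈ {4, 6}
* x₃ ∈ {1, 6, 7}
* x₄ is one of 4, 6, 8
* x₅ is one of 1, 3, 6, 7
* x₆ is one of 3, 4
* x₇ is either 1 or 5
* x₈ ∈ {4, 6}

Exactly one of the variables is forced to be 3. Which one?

The 8 variables together cover exactly {1, 2, 3, 4, 5, 6, 7, 8} — 8 values for 8 variables — and 2 appears only in x₁'s list, so x₁ = 2.
Among the 7 still-open variables, 5 fits only x₇ (and all 7 values in {1, 3, 4, 5, 6, 7, 8} must be used), so x₇ = 5.
The 6 still-open variables draw from only 6 values {1, 3, 4, 6, 7, 8}, so each is used; only x₄ can be 8, hence x₄ = 8.
x₂ and x₈ between them cover only {4, 6} — a naked pair. Remove those values from x₃, x₅, x₆.
So 3 goes to x₆.

x₆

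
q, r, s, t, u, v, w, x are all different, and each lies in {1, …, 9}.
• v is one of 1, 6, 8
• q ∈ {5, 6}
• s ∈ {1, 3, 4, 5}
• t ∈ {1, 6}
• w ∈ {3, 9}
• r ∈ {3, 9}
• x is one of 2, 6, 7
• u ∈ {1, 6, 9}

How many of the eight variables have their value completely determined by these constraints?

The 2 variables r and w are confined to {3, 9}, which locks those values in; drop them from s, u.
t and u share exactly the 2 values {1, 6}; by pigeonhole those values go to them, so strike 1, 6 from q, s, v, x.
q must be 5 (only option left). Remove 5 from s.
That leaves s = 4.
v's domain is down to {8}, so v = 8.
Determined: q=5, s=4, v=8. The other variables each still have more than one consistent value. That makes 3.

3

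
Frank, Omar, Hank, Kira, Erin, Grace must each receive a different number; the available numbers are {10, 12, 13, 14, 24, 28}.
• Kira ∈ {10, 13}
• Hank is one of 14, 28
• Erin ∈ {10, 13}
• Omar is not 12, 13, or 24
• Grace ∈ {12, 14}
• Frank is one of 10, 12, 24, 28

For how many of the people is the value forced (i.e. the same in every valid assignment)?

The 6 variables draw from only 6 values {10, 12, 13, 14, 24, 28}, so each is used; only Frank can be 24, hence Frank = 24.
The 5 still-open variables together cover exactly {10, 12, 13, 14, 28} — 5 values for 5 variables — and 12 appears only in Grace's list, so Grace = 12.
The 2 variables Kira and Erin are confined to {10, 13}, which locks those values in; drop them from Omar.
Determined: Frank=24, Grace=12. The other people each still have more than one consistent value. That makes 2.

2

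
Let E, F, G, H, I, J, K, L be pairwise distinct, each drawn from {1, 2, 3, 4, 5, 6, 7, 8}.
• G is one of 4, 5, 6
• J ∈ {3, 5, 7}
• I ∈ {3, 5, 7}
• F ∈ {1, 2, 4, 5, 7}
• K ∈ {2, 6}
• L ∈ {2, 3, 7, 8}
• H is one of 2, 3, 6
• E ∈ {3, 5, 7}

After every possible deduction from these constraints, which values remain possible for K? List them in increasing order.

2, 6

Among the 8 variables, 1 fits only F (and all 8 values in {1, 2, 3, 4, 5, 6, 7, 8} must be used), so F = 1.
The 7 still-open variables together cover exactly {2, 3, 4, 5, 6, 7, 8} — 7 values for 7 variables — and 4 appears only in G's list, so G = 4.
The 6 still-open variables draw from only 6 values {2, 3, 5, 6, 7, 8}, so each is used; only L can be 8, hence L = 8.
The 3 variables E, I, J are confined to {3, 5, 7}, which locks those values in; drop them from H.
No further eliminations apply; K can still be any of 2, 6.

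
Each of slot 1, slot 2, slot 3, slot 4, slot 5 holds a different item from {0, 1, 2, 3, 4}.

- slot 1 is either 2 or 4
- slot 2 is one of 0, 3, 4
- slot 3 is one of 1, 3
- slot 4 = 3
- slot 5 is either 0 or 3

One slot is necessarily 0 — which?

slot 4's domain is down to {3}, so slot 4 = 3. Remove 3 from slot 2, slot 3, slot 5.
So 0 goes to slot 5.

slot 5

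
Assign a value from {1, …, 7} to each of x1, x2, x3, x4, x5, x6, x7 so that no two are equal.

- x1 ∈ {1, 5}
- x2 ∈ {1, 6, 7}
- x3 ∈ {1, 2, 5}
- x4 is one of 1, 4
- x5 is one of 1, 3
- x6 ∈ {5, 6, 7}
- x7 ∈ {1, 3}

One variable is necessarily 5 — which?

The 7 variables together cover exactly {1, 2, 3, 4, 5, 6, 7} — 7 values for 7 variables — and 2 appears only in x3's list, so x3 = 2.
The 6 still-open variables draw from only 6 values {1, 3, 4, 5, 6, 7}, so each is used; only x4 can be 4, hence x4 = 4.
x5 and x7 between them cover only {1, 3} — a naked pair. Remove those values from x1, x2.
So 5 goes to x1.

x1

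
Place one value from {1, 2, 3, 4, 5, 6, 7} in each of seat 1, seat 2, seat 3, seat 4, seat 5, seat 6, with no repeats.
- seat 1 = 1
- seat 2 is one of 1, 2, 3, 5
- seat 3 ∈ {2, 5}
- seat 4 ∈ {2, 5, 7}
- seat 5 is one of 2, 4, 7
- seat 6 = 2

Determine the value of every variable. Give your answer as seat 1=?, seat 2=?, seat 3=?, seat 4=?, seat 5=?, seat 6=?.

seat 1 has just one choice, so seat 1 = 1. So seat 2 can't be 1.
seat 6 has just one choice, so seat 6 = 2. So seat 2, seat 3, seat 4, seat 5 can't be 2.
That leaves seat 3 = 5. Strike 5 from seat 2, seat 4.
seat 4 must be 7 (only option left). So seat 5 can't be 7.
seat 5 has just one choice, so seat 5 = 4.
seat 2's domain is down to {3}, so seat 2 = 3.

seat 1=1, seat 2=3, seat 3=5, seat 4=7, seat 5=4, seat 6=2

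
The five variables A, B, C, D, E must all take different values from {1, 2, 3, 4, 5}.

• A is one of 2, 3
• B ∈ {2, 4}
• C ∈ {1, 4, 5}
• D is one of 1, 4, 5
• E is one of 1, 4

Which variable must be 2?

Among the 5 variables, 3 fits only A (and all 5 values in {1, 2, 3, 4, 5} must be used), so A = 3.
The 4 still-open variables together cover exactly {1, 2, 4, 5} — 4 values for 4 variables — and 2 appears only in B's list, so B = 2.

B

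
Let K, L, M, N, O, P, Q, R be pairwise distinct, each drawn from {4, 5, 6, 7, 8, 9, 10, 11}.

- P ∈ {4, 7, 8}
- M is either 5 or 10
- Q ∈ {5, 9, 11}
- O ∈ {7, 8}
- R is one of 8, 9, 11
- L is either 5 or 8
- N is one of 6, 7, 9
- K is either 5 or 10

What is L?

8

The 8 variables draw from only 8 values {4, 5, 6, 7, 8, 9, 10, 11}, so each is used; only P can be 4, hence P = 4.
The 7 still-open variables draw from only 7 values {5, 6, 7, 8, 9, 10, 11}, so each is used; only N can be 6, hence N = 6.
Among the 6 still-open variables, 7 fits only O (and all 6 values in {5, 7, 8, 9, 10, 11} must be used), so O = 7.
K and M share exactly the 2 values {5, 10}; by pigeonhole those values go to them, so strike 5, 10 from L, Q.
So L = 8.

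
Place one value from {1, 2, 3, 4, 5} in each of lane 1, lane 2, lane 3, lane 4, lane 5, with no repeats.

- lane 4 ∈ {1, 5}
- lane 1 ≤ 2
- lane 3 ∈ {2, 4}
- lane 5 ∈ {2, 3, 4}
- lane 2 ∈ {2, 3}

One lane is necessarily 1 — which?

The 5 variables together cover exactly {1, 2, 3, 4, 5} — 5 values for 5 variables — and 5 appears only in lane 4's list, so lane 4 = 5.
Among the 4 still-open variables, 1 fits only lane 1 (and all 4 values in {1, 2, 3, 4} must be used), so lane 1 = 1.

lane 1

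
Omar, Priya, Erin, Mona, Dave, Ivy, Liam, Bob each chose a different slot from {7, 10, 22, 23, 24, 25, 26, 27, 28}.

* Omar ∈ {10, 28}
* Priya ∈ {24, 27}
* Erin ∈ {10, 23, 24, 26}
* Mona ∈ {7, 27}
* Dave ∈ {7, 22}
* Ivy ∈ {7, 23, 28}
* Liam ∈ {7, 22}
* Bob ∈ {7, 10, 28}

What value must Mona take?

The 8 variables draw from only 8 values {7, 10, 22, 23, 24, 26, 27, 28}, so each is used; only Erin can be 26, hence Erin = 26.
The 7 still-open variables draw from only 7 values {7, 10, 22, 23, 24, 27, 28}, so each is used; only Ivy can be 23, hence Ivy = 23.
The 6 still-open variables together cover exactly {7, 10, 22, 24, 27, 28} — 6 values for 6 variables — and 24 appears only in Priya's list, so Priya = 24.
Among the 5 still-open variables, 27 fits only Mona (and all 5 values in {7, 10, 22, 27, 28} must be used), so Mona = 27.

27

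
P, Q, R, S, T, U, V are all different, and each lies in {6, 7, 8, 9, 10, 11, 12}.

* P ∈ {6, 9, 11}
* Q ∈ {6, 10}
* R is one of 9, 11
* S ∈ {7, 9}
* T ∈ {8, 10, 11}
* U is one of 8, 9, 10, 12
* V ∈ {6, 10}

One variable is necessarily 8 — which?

T

Among the 7 variables, 7 fits only S (and all 7 values in {6, 7, 8, 9, 10, 11, 12} must be used), so S = 7.
Among the 6 still-open variables, 12 fits only U (and all 6 values in {6, 8, 9, 10, 11, 12} must be used), so U = 12.
The 5 still-open variables draw from only 5 values {6, 8, 9, 10, 11}, so each is used; only T can be 8, hence T = 8.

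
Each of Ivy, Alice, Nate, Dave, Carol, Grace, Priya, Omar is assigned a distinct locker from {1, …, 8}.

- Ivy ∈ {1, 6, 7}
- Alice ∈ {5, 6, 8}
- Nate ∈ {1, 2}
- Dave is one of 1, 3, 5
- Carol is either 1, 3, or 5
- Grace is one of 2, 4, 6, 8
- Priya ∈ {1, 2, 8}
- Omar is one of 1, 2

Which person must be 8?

Priya

The 8 variables draw from only 8 values {1, 2, 3, 4, 5, 6, 7, 8}, so each is used; only Grace can be 4, hence Grace = 4.
The 7 still-open variables together cover exactly {1, 2, 3, 5, 6, 7, 8} — 7 values for 7 variables — and 7 appears only in Ivy's list, so Ivy = 7.
The 6 still-open variables together cover exactly {1, 2, 3, 5, 6, 8} — 6 values for 6 variables — and 6 appears only in Alice's list, so Alice = 6.
The 5 still-open variables draw from only 5 values {1, 2, 3, 5, 8}, so each is used; only Priya can be 8, hence Priya = 8.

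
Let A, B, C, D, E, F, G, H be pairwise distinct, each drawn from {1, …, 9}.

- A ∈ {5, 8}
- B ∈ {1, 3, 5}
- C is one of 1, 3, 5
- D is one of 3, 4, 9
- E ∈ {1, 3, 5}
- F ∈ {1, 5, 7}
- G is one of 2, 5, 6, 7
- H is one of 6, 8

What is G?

2

B, C, E share exactly the 3 values {1, 3, 5}; by pigeonhole those values go to them, so strike 1, 3, 5 from A, D, F, G.
A must be 8 (only option left). Eliminate 8 elsewhere: H.
F has just one choice, so F = 7. So G can't be 7.
H's domain is down to {6}, so H = 6. Eliminate 6 elsewhere: G.
So G = 2.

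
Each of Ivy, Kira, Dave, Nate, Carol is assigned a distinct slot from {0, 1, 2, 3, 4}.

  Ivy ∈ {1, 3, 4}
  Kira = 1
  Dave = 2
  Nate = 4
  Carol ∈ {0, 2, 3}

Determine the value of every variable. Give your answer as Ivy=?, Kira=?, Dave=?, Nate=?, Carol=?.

Ivy=3, Kira=1, Dave=2, Nate=4, Carol=0

Kira's domain is down to {1}, so Kira = 1. So Ivy can't be 1.
Dave must be 2 (only option left). Eliminate 2 elsewhere: Carol.
Nate has just one choice, so Nate = 4. Eliminate 4 elsewhere: Ivy.
Ivy must be 3 (only option left). Strike 3 from Carol.
Carol's domain is down to {0}, so Carol = 0.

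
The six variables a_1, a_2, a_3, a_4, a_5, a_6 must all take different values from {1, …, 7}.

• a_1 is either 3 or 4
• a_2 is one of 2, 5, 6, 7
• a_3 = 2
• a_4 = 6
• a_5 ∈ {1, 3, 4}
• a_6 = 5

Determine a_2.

a_3's domain is down to {2}, so a_3 = 2. Remove 2 from a_2.
a_4 has just one choice, so a_4 = 6. Strike 6 from a_2.
a_6 has just one choice, so a_6 = 5. So a_2 can't be 5.
So a_2 = 7.

7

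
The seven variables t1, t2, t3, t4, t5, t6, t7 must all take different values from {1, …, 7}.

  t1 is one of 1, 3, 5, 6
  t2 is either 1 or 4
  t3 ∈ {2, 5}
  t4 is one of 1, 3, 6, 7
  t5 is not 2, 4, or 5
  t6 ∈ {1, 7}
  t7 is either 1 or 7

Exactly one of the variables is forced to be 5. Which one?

t1

The 7 variables together cover exactly {1, 2, 3, 4, 5, 6, 7} — 7 values for 7 variables — and 2 appears only in t3's list, so t3 = 2.
Among the 6 still-open variables, 4 fits only t2 (and all 6 values in {1, 3, 4, 5, 6, 7} must be used), so t2 = 4.
The 5 still-open variables together cover exactly {1, 3, 5, 6, 7} — 5 values for 5 variables — and 5 appears only in t1's list, so t1 = 5.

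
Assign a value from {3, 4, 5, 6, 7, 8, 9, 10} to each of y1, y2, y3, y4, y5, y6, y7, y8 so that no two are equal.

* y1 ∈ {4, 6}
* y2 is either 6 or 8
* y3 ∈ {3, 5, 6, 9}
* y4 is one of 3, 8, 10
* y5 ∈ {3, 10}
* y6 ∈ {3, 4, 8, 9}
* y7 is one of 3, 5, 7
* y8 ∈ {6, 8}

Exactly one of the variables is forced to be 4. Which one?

The 8 variables together cover exactly {3, 4, 5, 6, 7, 8, 9, 10} — 8 values for 8 variables — and 7 appears only in y7's list, so y7 = 7.
The 7 still-open variables together cover exactly {3, 4, 5, 6, 8, 9, 10} — 7 values for 7 variables — and 5 appears only in y3's list, so y3 = 5.
The 6 still-open variables draw from only 6 values {3, 4, 6, 8, 9, 10}, so each is used; only y6 can be 9, hence y6 = 9.
Among the 5 still-open variables, 4 fits only y1 (and all 5 values in {3, 4, 6, 8, 10} must be used), so y1 = 4.

y1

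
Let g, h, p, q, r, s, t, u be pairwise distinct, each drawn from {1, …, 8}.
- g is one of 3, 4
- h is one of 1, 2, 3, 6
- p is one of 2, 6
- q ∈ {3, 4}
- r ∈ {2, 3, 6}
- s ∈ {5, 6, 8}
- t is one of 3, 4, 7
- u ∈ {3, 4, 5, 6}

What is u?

Among the 8 variables, 1 fits only h (and all 8 values in {1, 2, 3, 4, 5, 6, 7, 8} must be used), so h = 1.
The 7 still-open variables draw from only 7 values {2, 3, 4, 5, 6, 7, 8}, so each is used; only t can be 7, hence t = 7.
The 6 still-open variables together cover exactly {2, 3, 4, 5, 6, 8} — 6 values for 6 variables — and 8 appears only in s's list, so s = 8.
Among the 5 still-open variables, 5 fits only u (and all 5 values in {2, 3, 4, 5, 6} must be used), so u = 5.

5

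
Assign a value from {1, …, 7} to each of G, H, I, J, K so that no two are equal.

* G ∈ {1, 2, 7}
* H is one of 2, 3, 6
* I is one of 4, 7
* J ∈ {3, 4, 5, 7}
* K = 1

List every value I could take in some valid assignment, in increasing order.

K has just one choice, so K = 1. Eliminate 1 elsewhere: G.
No further eliminations apply; I can still be any of 4, 7.

4, 7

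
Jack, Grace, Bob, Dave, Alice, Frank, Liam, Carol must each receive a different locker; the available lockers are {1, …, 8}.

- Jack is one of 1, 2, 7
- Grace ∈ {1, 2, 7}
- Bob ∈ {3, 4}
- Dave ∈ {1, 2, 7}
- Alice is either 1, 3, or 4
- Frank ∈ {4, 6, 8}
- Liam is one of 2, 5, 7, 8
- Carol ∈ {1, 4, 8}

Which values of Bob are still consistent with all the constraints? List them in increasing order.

3, 4

Among the 8 variables, 5 fits only Liam (and all 8 values in {1, 2, 3, 4, 5, 6, 7, 8} must be used), so Liam = 5.
Among the 7 still-open variables, 6 fits only Frank (and all 7 values in {1, 2, 3, 4, 6, 7, 8} must be used), so Frank = 6.
The 6 still-open variables draw from only 6 values {1, 2, 3, 4, 7, 8}, so each is used; only Carol can be 8, hence Carol = 8.
The 3 variables Jack, Grace, Dave are confined to {1, 2, 7}, which locks those values in; drop them from Alice.
No further eliminations apply; Bob can still be any of 3, 4.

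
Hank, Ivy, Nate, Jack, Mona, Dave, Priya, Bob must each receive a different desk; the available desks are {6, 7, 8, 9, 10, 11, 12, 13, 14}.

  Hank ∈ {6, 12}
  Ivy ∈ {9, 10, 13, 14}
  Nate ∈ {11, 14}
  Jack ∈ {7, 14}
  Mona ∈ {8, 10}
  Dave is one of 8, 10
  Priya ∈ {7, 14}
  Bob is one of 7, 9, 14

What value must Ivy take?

Jack and Priya between them cover only {7, 14} — a naked pair. Remove those values from Ivy, Nate, Bob.
That leaves Nate = 11.
Bob's domain is down to {9}, so Bob = 9. Eliminate 9 elsewhere: Ivy.
The 2 variables Mona and Dave are confined to {8, 10}, which locks those values in; drop them from Ivy.
So Ivy = 13.

13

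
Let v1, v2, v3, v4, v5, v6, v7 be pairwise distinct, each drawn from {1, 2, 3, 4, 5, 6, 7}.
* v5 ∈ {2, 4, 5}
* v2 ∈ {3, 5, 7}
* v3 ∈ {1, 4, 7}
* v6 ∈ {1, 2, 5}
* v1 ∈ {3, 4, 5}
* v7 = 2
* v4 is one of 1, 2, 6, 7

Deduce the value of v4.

6

v7 has just one choice, so v7 = 2. Remove 2 from v4, v5, v6.
The 6 still-open variables draw from only 6 values {1, 3, 4, 5, 6, 7}, so each is used; only v4 can be 6, hence v4 = 6.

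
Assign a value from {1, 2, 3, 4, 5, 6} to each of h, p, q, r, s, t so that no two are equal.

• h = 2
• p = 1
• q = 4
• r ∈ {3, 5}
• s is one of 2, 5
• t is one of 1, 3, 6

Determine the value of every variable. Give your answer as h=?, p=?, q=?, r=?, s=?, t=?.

h=2, p=1, q=4, r=3, s=5, t=6

h has just one choice, so h = 2. Strike 2 from s.
p has just one choice, so p = 1. Remove 1 from t.
q must be 4 (only option left).
s must be 5 (only option left). Eliminate 5 elsewhere: r.
That leaves r = 3. Eliminate 3 elsewhere: t.
t's domain is down to {6}, so t = 6.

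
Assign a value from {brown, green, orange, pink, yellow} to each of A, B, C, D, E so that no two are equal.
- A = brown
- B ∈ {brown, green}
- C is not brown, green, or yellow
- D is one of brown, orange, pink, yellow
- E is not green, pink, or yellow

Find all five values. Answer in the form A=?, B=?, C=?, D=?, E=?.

A=brown, B=green, C=pink, D=yellow, E=orange

A's domain is down to {brown}, so A = brown. Eliminate brown elsewhere: B, D, E.
B must be green (only option left).
E must be orange (only option left). Strike orange from C, D.
C has just one choice, so C = pink. Eliminate pink elsewhere: D.
D's domain is down to {yellow}, so D = yellow.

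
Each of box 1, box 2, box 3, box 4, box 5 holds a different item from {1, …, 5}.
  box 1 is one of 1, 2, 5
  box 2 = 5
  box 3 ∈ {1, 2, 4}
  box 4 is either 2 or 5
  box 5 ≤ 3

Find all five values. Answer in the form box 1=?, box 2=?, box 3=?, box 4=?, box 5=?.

box 2 has just one choice, so box 2 = 5. Remove 5 from box 1, box 4.
box 4 must be 2 (only option left). So box 1, box 3, box 5 can't be 2.
That leaves box 1 = 1. Eliminate 1 elsewhere: box 3, box 5.
box 3 must be 4 (only option left).
That leaves box 5 = 3.

box 1=1, box 2=5, box 3=4, box 4=2, box 5=3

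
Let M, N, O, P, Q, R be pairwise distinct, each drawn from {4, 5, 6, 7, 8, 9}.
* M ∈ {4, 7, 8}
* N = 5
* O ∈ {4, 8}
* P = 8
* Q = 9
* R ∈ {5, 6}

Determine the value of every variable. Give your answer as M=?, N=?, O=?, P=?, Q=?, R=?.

N must be 5 (only option left). Remove 5 from R.
P must be 8 (only option left). Strike 8 from M, O.
Q must be 9 (only option left).
R's domain is down to {6}, so R = 6.
O's domain is down to {4}, so O = 4. Strike 4 from M.
That leaves M = 7.

M=7, N=5, O=4, P=8, Q=9, R=6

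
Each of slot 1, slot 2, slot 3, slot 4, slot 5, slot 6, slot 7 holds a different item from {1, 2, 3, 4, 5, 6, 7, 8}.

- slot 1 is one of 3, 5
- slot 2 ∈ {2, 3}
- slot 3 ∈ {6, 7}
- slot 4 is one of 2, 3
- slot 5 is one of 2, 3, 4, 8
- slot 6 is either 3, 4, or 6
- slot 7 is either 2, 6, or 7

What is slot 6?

Among the 7 variables, 5 fits only slot 1 (and all 7 values in {2, 3, 4, 5, 6, 7, 8} must be used), so slot 1 = 5.
The 6 still-open variables draw from only 6 values {2, 3, 4, 6, 7, 8}, so each is used; only slot 5 can be 8, hence slot 5 = 8.
The 5 still-open variables draw from only 5 values {2, 3, 4, 6, 7}, so each is used; only slot 6 can be 4, hence slot 6 = 4.

4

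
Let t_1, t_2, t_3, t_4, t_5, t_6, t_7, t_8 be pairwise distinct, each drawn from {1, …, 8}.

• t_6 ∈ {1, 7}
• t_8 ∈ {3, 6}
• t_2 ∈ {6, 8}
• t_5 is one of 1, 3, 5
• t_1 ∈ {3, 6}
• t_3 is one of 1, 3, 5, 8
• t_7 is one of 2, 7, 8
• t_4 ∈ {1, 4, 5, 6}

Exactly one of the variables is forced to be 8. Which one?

Among the 8 variables, 2 fits only t_7 (and all 8 values in {1, 2, 3, 4, 5, 6, 7, 8} must be used), so t_7 = 2.
The 7 still-open variables together cover exactly {1, 3, 4, 5, 6, 7, 8} — 7 values for 7 variables — and 4 appears only in t_4's list, so t_4 = 4.
Among the 6 still-open variables, 7 fits only t_6 (and all 6 values in {1, 3, 5, 6, 7, 8} must be used), so t_6 = 7.
t_1 and t_8 share exactly the 2 values {3, 6}; by pigeonhole those values go to them, so strike 3, 6 from t_2, t_3, t_5.

t_2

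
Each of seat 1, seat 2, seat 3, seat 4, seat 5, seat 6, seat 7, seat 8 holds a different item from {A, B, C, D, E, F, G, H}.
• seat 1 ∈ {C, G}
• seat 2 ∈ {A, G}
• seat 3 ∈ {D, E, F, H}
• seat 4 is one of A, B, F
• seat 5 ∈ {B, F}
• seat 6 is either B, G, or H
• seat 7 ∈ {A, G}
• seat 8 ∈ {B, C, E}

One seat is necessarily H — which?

seat 6

Among the 8 variables, D fits only seat 3 (and all 8 values in {A, B, C, D, E, F, G, H} must be used), so seat 3 = D.
Among the 7 still-open variables, E fits only seat 8 (and all 7 values in {A, B, C, E, F, G, H} must be used), so seat 8 = E.
Among the 6 still-open variables, C fits only seat 1 (and all 6 values in {A, B, C, F, G, H} must be used), so seat 1 = C.
The 5 still-open variables together cover exactly {A, B, F, G, H} — 5 values for 5 variables — and H appears only in seat 6's list, so seat 6 = H.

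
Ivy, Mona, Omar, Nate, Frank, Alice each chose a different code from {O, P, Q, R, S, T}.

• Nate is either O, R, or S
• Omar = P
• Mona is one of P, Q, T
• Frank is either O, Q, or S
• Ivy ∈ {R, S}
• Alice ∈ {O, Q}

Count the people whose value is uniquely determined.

Omar must be P (only option left). So Mona can't be P.
The 5 still-open variables together cover exactly {O, Q, R, S, T} — 5 values for 5 variables — and T appears only in Mona's list, so Mona = T.
Determined: Mona=T, Omar=P. The other people each still have more than one consistent value. That makes 2.

2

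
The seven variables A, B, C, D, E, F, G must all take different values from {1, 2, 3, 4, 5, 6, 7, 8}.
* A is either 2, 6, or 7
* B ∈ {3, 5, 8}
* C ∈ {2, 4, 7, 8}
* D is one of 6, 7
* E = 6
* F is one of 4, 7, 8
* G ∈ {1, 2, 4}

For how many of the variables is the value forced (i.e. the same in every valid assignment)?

4

E has just one choice, so E = 6. Eliminate 6 elsewhere: A, D.
D's domain is down to {7}, so D = 7. Remove 7 from A, C, F.
A's domain is down to {2}, so A = 2. Eliminate 2 elsewhere: C, G.
The 2 variables C and F are confined to {4, 8}, which locks those values in; drop them from B, G.
G has just one choice, so G = 1.
Determined: A=2, D=7, E=6, G=1. The other variables each still have more than one consistent value. That makes 4.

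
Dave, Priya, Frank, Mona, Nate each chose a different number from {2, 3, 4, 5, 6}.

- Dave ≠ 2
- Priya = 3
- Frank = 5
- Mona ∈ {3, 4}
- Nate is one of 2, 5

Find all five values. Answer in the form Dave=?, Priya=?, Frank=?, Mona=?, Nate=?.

Dave=6, Priya=3, Frank=5, Mona=4, Nate=2

Priya's domain is down to {3}, so Priya = 3. Strike 3 from Dave, Mona.
Frank must be 5 (only option left). So Dave, Nate can't be 5.
Mona must be 4 (only option left). Remove 4 from Dave.
Nate must be 2 (only option left).
Dave has just one choice, so Dave = 6.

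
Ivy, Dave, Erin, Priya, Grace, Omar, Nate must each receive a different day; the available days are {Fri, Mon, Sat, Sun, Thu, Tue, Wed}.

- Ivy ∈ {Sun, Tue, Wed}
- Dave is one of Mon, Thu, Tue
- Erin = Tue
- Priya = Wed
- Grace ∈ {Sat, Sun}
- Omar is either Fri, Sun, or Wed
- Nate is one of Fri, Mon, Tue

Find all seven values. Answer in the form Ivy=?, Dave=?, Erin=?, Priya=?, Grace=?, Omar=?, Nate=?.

Erin's domain is down to {Tue}, so Erin = Tue. Strike Tue from Ivy, Dave, Nate.
That leaves Priya = Wed. Eliminate Wed elsewhere: Ivy, Omar.
Ivy must be Sun (only option left). Eliminate Sun elsewhere: Grace, Omar.
Grace has just one choice, so Grace = Sat.
Omar has just one choice, so Omar = Fri. Strike Fri from Nate.
That leaves Nate = Mon. So Dave can't be Mon.
That leaves Dave = Thu.

Ivy=Sun, Dave=Thu, Erin=Tue, Priya=Wed, Grace=Sat, Omar=Fri, Nate=Mon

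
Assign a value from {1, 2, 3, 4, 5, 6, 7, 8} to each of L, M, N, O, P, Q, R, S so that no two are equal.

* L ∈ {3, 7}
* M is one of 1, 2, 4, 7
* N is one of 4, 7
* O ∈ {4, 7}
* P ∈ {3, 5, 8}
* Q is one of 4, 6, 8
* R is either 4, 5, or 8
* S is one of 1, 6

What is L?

3

The 8 variables together cover exactly {1, 2, 3, 4, 5, 6, 7, 8} — 8 values for 8 variables — and 2 appears only in M's list, so M = 2.
The 7 still-open variables draw from only 7 values {1, 3, 4, 5, 6, 7, 8}, so each is used; only S can be 1, hence S = 1.
The 6 still-open variables together cover exactly {3, 4, 5, 6, 7, 8} — 6 values for 6 variables — and 6 appears only in Q's list, so Q = 6.
The 2 variables N and O are confined to {4, 7}, which locks those values in; drop them from L, R.
So L = 3.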